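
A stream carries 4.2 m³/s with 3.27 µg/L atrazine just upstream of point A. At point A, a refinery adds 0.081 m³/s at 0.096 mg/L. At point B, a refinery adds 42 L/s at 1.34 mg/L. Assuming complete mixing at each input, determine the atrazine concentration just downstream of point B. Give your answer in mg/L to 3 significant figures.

0.0180 mg/L

3.27 µg/L = 0.00327 mg/L.
After input A: C = (4.2·0.00327 + 0.081·0.096) / 4.281 = 0.005025 mg/L.
42 L/s = 0.042 m³/s.
After input B: C = (4.281·0.005025 + 0.042·1.34) / 4.323 = 0.01799 mg/L.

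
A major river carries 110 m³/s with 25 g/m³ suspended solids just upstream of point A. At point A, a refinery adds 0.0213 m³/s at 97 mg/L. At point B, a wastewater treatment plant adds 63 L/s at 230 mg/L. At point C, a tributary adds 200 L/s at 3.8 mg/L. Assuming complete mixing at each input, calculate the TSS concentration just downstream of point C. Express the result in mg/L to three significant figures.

After input A: C = (110·25 + 0.0213·97) / 110 = 25.01 mg/L.
63 L/s = 0.063 m³/s.
After input B: C = (110·25.01 + 0.063·230) / 110.1 = 25.13 mg/L.
200 L/s = 0.2 m³/s.
After input C: C = (110.1·25.13 + 0.2·3.8) / 110.3 = 25.09 mg/L.

25.1 mg/L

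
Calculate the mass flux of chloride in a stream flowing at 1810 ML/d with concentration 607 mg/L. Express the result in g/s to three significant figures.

1810 ML/d = 20.95 m³/s.
Mass flux = Q·C = 20.95 m³/s × 607 g/m³ = 1.272e+04 g/s.

12700 g/s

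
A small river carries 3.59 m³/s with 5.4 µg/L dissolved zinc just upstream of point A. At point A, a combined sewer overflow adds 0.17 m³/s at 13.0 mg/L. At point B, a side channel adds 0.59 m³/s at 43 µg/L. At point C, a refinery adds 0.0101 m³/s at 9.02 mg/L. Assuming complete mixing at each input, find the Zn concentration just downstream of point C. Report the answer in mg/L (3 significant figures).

0.538 mg/L

5.4 µg/L = 0.0054 mg/L.
After input A: C = (3.59·0.0054 + 0.17·13) / 3.76 = 0.5929 mg/L.
43 µg/L = 0.043 mg/L.
After input B: C = (3.76·0.5929 + 0.59·0.043) / 4.35 = 0.5183 mg/L.
After input C: C = (4.35·0.5183 + 0.0101·9.02) / 4.36 = 0.538 mg/L.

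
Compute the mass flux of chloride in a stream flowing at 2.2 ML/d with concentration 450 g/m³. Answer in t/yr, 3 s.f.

362 t/yr

2.2 ML/d = 0.02546 m³/s.
Mass flux = Q·C = 0.02546 m³/s × 450 g/m³ = 11.46 g/s.
= 11.46 g/s × 31.56 = 361.6 t/yr.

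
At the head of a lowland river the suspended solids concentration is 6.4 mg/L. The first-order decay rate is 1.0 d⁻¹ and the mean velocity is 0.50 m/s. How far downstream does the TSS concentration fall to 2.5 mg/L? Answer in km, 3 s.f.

From C = C₀·e^(−kt), t = ln(C₀/C)/k = ln(6.4/2.5)/1.0 = 0.94/1.0 = 0.94 d.
Distance = v·t = 0.50 m/s × 8.122e+04 s = 4.061e+04 m = 40.61 km.

40.6 km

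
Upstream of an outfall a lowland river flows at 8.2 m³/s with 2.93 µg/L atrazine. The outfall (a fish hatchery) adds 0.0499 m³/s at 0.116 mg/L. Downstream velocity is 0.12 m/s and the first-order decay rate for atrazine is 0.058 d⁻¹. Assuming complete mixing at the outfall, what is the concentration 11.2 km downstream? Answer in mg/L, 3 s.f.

0.00339 mg/L

2.93 µg/L = 0.00293 mg/L.
After complete mixing, C₀ = (0.0499·0.116 + 8.2·0.00293) / 8.25 = 0.003614 mg/L.
Travel time t = 1.12e+04 m / 0.12 m/s = 9.333e+04 s = 1.08 d.
C = 0.003614·exp(−0.058·1.08) = 0.003614·0.9393 = 0.003394 mg/L.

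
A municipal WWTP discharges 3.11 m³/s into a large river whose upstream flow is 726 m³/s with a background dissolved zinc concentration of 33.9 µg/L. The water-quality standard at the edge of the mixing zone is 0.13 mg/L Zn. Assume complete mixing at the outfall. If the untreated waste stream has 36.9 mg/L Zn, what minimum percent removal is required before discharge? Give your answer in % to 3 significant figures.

38.9 %

33.9 µg/L = 0.0339 mg/L.
Mass balance: 0.13·729.1 = 3.11·Cₑ + 726·0.0339.
Cₑ = (94.78 − 24.61) / 3.11 = 22.56 mg/L.
Required removal = 1 − 22.56/36.9 = 38.85 %.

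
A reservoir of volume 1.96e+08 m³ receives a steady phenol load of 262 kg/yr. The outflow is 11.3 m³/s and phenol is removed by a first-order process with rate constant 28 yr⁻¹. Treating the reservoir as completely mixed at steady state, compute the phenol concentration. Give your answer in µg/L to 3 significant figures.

0.0448 µg/L

Outflow Q = 11.3 m³/s × 3.156e+07 s/yr = 3.566e+08 m³/yr.
Steady-state CSTR mass balance: W = Q·C + k·V·C, so C = W/(Q + kV).
Q + kV = 3.566e+08 + 28·1.96e+08 = 5.845e+09 m³/yr.
C = 262/5.845e+09 = 4.483e-08 kg/m³ = 4.483e-05 mg/L = 0.04483 µg/L.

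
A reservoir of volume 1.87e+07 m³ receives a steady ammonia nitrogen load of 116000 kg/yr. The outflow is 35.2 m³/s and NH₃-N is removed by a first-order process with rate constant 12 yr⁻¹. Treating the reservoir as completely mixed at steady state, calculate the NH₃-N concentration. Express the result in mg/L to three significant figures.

Outflow Q = 35.2 m³/s × 3.156e+07 s/yr = 1.111e+09 m³/yr.
Steady-state CSTR mass balance: W = Q·C + k·V·C, so C = W/(Q + kV).
Q + kV = 1.111e+09 + 12·1.87e+07 = 1.335e+09 m³/yr.
C = 116000/1.335e+09 = 8.688e-05 kg/m³ = 0.08688 mg/L.

0.0869 mg/L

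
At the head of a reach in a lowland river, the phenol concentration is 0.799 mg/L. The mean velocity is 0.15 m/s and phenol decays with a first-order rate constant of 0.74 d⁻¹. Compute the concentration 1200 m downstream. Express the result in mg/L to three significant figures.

Travel time t = 1200 m / 0.15 m/s = 1200/0.15 = 8000 s = 0.09259 d.
First-order decay: C = 0.799·exp(−0.74·0.09259) = 0.799·0.9338 = 0.7461 mg/L.

0.746 mg/L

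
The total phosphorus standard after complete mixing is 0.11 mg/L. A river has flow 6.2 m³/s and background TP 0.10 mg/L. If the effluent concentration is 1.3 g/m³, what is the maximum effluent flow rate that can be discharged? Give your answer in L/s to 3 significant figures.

Mass balance at complete mixing: C_std·(Q_w + Q_r) = Q_w·C_e + Q_r·C_b.
Rearranging, Q_w = Q_r·(C_std − C_b)/(C_e − C_std) = 6.2·(0.11 − 0.1) / (1.3 − 0.11) = 0.0521 m³/s.
= 52.1 L/s.

52.1 L/s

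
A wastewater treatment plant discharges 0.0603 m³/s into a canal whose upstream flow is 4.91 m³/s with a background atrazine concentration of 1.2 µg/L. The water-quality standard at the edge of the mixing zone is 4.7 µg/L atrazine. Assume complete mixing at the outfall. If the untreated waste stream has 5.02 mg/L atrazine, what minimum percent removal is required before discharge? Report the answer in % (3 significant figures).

1.2 µg/L = 0.0012 mg/L.
4.7 µg/L = 0.0047 mg/L.
Mass balance: 0.0047·4.97 = 0.0603·Cₑ + 4.91·0.0012.
Cₑ = (0.02336 − 0.005892) / 0.0603 = 0.2897 mg/L.
Required removal = 1 − 0.2897/5.02 = 94.23 %.

94.2 %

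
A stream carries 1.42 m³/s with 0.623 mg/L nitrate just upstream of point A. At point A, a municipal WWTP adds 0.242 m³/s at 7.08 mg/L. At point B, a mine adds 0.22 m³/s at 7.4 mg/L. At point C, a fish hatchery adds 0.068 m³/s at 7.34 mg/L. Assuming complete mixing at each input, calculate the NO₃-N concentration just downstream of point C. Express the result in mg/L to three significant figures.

2.42 mg/L

After input A: C = (1.42·0.623 + 0.242·7.08) / 1.662 = 1.563 mg/L.
After input B: C = (1.662·1.563 + 0.22·7.4) / 1.882 = 2.245 mg/L.
After input C: C = (1.882·2.245 + 0.068·7.34) / 1.95 = 2.423 mg/L.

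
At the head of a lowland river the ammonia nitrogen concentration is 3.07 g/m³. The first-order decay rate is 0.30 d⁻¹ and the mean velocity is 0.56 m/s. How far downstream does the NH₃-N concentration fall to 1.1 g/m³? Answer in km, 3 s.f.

166 km

From C = C₀·e^(−kt), t = ln(C₀/C)/k = ln(3.07/1.1)/0.30 = 1.026/0.30 = 3.421 d.
Distance = v·t = 0.56 m/s × 2.956e+05 s = 1.655e+05 m = 165.5 km.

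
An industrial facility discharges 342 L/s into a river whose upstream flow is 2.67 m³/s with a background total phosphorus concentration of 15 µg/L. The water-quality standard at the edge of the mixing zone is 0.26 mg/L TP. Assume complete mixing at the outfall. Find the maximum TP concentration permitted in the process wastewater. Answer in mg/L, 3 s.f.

2.17 mg/L

342 L/s = 0.342 m³/s.
15 µg/L = 0.015 mg/L.
Mass balance: 0.26·3.012 = 0.342·Cₑ + 2.67·0.015.
Cₑ = (0.7831 − 0.04005) / 0.342 = 2.173 mg/L.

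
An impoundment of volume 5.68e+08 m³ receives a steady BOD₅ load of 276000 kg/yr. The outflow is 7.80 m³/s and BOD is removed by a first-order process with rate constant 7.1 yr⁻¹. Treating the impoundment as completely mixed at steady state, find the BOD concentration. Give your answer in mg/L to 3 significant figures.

Outflow Q = 7.80 m³/s × 3.156e+07 s/yr = 2.461e+08 m³/yr.
Steady-state CSTR mass balance: W = Q·C + k·V·C, so C = W/(Q + kV).
Q + kV = 2.461e+08 + 7.1·5.68e+08 = 4.279e+09 m³/yr.
C = 276000/4.279e+09 = 6.45e-05 kg/m³ = 0.0645 mg/L.

0.0645 mg/L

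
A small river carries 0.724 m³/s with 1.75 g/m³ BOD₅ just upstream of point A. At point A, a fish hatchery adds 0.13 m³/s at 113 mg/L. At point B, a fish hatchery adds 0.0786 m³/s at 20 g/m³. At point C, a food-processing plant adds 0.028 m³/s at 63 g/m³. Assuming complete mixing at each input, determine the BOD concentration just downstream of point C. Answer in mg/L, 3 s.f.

After input A: C = (0.724·1.75 + 0.13·113) / 0.854 = 18.69 mg/L.
After input B: C = (0.854·18.69 + 0.0786·20) / 0.9326 = 18.8 mg/L.
After input C: C = (0.9326·18.8 + 0.028·63) / 0.9606 = 20.08 mg/L.

20.1 mg/L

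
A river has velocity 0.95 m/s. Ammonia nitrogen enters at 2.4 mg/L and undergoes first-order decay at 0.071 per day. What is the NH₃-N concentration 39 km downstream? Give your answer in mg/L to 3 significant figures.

2.32 mg/L

Travel time t = 39 km / 0.95 m/s = 3.9e+04/0.95 = 4.105e+04 s = 0.4751 d.
First-order decay: C = 2.4·exp(−0.071·0.4751) = 2.4·0.9668 = 2.32 mg/L.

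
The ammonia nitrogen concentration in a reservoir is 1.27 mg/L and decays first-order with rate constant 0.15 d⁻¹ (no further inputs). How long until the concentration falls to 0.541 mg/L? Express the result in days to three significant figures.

5.69 d

t = ln(C₀/C)/k = ln(1.27/0.541)/0.15 = 0.8534/0.15 = 5.689 d.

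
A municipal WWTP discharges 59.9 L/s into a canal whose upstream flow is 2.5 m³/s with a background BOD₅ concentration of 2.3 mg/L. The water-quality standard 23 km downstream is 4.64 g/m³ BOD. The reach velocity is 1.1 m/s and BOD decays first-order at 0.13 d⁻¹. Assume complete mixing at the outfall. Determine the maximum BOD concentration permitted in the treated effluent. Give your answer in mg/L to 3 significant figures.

59.9 L/s = 0.0599 m³/s.
Travel time to the compliance point: t = 2.3e+04/1.1 = 2.091e+04 s = 0.242 d; decay factor exp(−0.13·0.242) = 0.969.
So the concentration just after mixing may be at most 4.64/0.969 = 4.788 mg/L.
Mass balance: 4.788·2.56 = 0.0599·Cₑ + 2.5·2.3.
Cₑ = (12.26 − 5.75) / 0.0599 = 108.6 mg/L.

109 mg/L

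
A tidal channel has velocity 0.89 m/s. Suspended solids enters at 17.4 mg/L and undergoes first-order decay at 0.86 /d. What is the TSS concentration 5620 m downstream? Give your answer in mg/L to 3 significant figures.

Travel time t = 5620 m / 0.89 m/s = 5620/0.89 = 6315 s = 0.07309 d.
First-order decay: C = 17.4·exp(−0.86·0.07309) = 17.4·0.9391 = 16.34 mg/L.

16.3 mg/L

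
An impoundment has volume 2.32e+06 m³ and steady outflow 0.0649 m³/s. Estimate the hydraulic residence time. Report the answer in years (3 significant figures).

1.13 yr

Q = 0.0649 m³/s × 3.156e+07 s/yr = 2.048e+06 m³/yr.
Hydraulic residence time τ = V/Q = 2.32e+06/2.048e+06 = 1.133 yr.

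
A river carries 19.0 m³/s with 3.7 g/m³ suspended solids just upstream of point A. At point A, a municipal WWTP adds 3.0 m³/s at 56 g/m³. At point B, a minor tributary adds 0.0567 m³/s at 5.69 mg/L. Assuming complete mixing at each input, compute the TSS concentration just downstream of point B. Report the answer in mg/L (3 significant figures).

10.8 mg/L

After input A: C = (19·3.7 + 3·56) / 22 = 10.83 mg/L.
After input B: C = (22·10.83 + 0.0567·5.69) / 22.06 = 10.82 mg/L.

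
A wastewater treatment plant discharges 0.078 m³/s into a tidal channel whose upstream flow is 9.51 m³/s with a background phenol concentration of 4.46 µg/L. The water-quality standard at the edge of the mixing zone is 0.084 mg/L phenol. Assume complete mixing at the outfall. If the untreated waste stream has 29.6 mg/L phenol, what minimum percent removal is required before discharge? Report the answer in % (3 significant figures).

67.0 %

4.46 µg/L = 0.00446 mg/L.
Mass balance: 0.084·9.588 = 0.078·Cₑ + 9.51·0.00446.
Cₑ = (0.8054 − 0.04241) / 0.078 = 9.782 mg/L.
Required removal = 1 − 9.782/29.6 = 66.95 %.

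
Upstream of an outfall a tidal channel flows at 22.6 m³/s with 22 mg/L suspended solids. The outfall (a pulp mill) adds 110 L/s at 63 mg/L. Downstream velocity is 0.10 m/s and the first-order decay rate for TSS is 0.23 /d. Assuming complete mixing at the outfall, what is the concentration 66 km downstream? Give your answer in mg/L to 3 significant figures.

3.83 mg/L

110 L/s = 0.11 m³/s.
After complete mixing, C₀ = (0.11·63 + 22.6·22) / 22.71 = 22.2 mg/L.
Travel time t = 6.6e+04 m / 0.10 m/s = 6.6e+05 s = 7.639 d.
C = 22.2·exp(−0.23·7.639) = 22.2·0.1726 = 3.831 mg/L.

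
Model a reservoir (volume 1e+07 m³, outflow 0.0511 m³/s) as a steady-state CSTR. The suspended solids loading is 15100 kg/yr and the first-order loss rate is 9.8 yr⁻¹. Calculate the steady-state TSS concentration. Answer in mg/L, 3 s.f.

0.152 mg/L

Outflow Q = 0.0511 m³/s × 3.156e+07 s/yr = 1.613e+06 m³/yr.
Steady-state CSTR mass balance: W = Q·C + k·V·C, so C = W/(Q + kV).
Q + kV = 1.613e+06 + 9.8·1e+07 = 9.961e+07 m³/yr.
C = 15100/9.961e+07 = 0.0001516 kg/m³ = 0.1516 mg/L.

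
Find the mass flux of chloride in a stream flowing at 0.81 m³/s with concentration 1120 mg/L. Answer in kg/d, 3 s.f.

Mass flux = Q·C = 0.81 m³/s × 1120 g/m³ = 907.2 g/s.
= 907.2 g/s × 86.4 = 7.838e+04 kg/d.

78400 kg/d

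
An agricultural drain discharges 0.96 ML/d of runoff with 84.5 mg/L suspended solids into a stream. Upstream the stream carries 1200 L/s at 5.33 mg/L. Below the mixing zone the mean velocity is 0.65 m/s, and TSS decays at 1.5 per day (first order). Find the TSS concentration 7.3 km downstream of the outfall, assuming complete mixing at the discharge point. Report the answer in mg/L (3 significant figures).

4.98 mg/L

0.96 ML/d = 0.01111 m³/s.
1200 L/s = 1.2 m³/s.
After complete mixing, C₀ = (0.01111·84.5 + 1.2·5.33) / 1.211 = 6.056 mg/L.
Travel time t = 7300 m / 0.65 m/s = 1.123e+04 s = 0.13 d.
C = 6.056·exp(−1.5·0.13) = 6.056·0.8229 = 4.983 mg/L.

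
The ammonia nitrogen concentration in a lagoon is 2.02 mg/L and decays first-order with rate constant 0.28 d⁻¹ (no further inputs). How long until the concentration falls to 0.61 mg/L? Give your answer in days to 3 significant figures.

t = ln(C₀/C)/k = ln(2.02/0.61)/0.28 = 1.197/0.28 = 4.276 d.

4.28 d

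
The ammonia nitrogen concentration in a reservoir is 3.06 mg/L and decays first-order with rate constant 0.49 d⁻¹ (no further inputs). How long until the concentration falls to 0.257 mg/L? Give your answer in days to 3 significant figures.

5.06 d

t = ln(C₀/C)/k = ln(3.06/0.257)/0.49 = 2.477/0.49 = 5.055 d.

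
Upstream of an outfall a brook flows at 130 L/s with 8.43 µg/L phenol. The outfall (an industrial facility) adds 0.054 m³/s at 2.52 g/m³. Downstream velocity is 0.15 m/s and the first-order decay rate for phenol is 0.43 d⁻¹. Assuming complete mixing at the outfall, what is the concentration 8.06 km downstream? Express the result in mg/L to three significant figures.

0.571 mg/L

130 L/s = 0.13 m³/s.
8.43 µg/L = 0.00843 mg/L.
After complete mixing, C₀ = (0.054·2.52 + 0.13·0.00843) / 0.184 = 0.7455 mg/L.
Travel time t = 8060 m / 0.15 m/s = 5.373e+04 s = 0.6219 d.
C = 0.7455·exp(−0.43·0.6219) = 0.7455·0.7653 = 0.5706 mg/L.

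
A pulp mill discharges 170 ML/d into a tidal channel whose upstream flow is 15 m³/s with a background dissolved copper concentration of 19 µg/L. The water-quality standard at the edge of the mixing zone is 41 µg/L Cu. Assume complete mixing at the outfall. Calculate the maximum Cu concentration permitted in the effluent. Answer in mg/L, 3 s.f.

0.209 mg/L

170 ML/d = 1.968 m³/s.
19 µg/L = 0.019 mg/L.
41 µg/L = 0.041 mg/L.
Mass balance: 0.041·16.97 = 1.968·Cₑ + 15·0.019.
Cₑ = (0.6957 − 0.285) / 1.968 = 0.2087 mg/L.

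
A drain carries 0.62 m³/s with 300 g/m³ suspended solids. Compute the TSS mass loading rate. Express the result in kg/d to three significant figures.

16100 kg/d

Mass flux = Q·C = 0.62 m³/s × 300 g/m³ = 186 g/s.
= 186 g/s × 86.4 = 1.607e+04 kg/d.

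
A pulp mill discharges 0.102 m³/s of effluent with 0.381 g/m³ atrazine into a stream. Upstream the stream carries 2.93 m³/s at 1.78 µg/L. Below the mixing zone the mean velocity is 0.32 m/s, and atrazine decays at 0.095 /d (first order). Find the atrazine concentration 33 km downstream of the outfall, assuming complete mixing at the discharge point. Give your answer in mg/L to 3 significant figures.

0.0130 mg/L

1.78 µg/L = 0.00178 mg/L.
After complete mixing, C₀ = (0.102·0.381 + 2.93·0.00178) / 3.032 = 0.01454 mg/L.
Travel time t = 3.3e+04 m / 0.32 m/s = 1.031e+05 s = 1.194 d.
C = 0.01454·exp(−0.095·1.194) = 0.01454·0.8928 = 0.01298 mg/L.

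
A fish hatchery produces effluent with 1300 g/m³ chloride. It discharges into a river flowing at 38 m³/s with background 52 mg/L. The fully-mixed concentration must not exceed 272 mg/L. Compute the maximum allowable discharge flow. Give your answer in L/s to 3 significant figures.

8130 L/s

Mass balance at complete mixing: C_std·(Q_w + Q_r) = Q_w·C_e + Q_r·C_b.
Rearranging, Q_w = Q_r·(C_std − C_b)/(C_e − C_std) = 38·(272 − 52) / (1300 − 272) = 8.132 m³/s.
= 8132 L/s.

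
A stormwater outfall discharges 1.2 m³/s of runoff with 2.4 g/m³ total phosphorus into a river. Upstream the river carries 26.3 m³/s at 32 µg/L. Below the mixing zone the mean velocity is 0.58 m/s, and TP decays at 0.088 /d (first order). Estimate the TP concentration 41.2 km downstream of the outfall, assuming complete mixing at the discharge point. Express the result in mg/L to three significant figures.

0.126 mg/L

32 µg/L = 0.032 mg/L.
After complete mixing, C₀ = (1.2·2.4 + 26.3·0.032) / 27.5 = 0.1353 mg/L.
Travel time t = 4.12e+04 m / 0.58 m/s = 7.103e+04 s = 0.8222 d.
C = 0.1353·exp(−0.088·0.8222) = 0.1353·0.9302 = 0.1259 mg/L.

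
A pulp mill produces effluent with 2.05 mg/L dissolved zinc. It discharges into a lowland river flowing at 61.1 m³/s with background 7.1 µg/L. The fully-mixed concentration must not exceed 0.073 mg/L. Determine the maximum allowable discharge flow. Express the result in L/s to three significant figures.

2040 L/s

7.1 µg/L = 0.0071 mg/L.
Mass balance at complete mixing: C_std·(Q_w + Q_r) = Q_w·C_e + Q_r·C_b.
Rearranging, Q_w = Q_r·(C_std − C_b)/(C_e − C_std) = 61.1·(0.073 − 0.0071) / (2.05 − 0.073) = 2.037 m³/s.
= 2037 L/s.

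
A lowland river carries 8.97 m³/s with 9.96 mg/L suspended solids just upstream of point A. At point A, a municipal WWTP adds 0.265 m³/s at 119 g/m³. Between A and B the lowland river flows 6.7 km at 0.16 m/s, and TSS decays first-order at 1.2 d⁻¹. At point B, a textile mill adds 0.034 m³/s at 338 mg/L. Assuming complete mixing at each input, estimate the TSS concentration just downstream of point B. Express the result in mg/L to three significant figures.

After input A: C = (8.97·9.96 + 0.265·119) / 9.235 = 13.09 mg/L.
Over the 6.7 km reach to input B (t = 4.188e+04 s = 0.4847 d), decay gives C = 13.09·exp(−1.2·0.4847) = 7.317 mg/L.
After input B: C = (9.235·7.317 + 0.034·338) / 9.269 = 8.53 mg/L.

8.53 mg/L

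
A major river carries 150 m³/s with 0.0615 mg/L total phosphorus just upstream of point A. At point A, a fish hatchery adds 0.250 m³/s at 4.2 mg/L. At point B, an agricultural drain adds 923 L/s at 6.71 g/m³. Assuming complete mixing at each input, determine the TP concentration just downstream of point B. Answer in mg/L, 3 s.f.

After input A: C = (150·0.0615 + 0.25·4.2) / 150.2 = 0.06839 mg/L.
923 L/s = 0.923 m³/s.
After input B: C = (150.2·0.06839 + 0.923·6.71) / 151.2 = 0.1089 mg/L.

0.109 mg/L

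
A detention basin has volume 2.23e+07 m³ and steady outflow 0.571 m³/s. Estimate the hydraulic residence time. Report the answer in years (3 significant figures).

1.24 yr

Q = 0.571 m³/s × 3.156e+07 s/yr = 1.802e+07 m³/yr.
Hydraulic residence time τ = V/Q = 2.23e+07/1.802e+07 = 1.238 yr.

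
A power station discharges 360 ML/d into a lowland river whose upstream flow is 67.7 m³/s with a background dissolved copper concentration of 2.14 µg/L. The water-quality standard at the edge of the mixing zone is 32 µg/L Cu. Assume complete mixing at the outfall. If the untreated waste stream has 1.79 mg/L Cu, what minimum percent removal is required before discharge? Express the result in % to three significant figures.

360 ML/d = 4.167 m³/s.
2.14 µg/L = 0.00214 mg/L.
32 µg/L = 0.032 mg/L.
Mass balance: 0.032·71.87 = 4.167·Cₑ + 67.7·0.00214.
Cₑ = (2.3 − 0.1449) / 4.167 = 0.5172 mg/L.
Required removal = 1 − 0.5172/1.79 = 71.11 %.

71.1 %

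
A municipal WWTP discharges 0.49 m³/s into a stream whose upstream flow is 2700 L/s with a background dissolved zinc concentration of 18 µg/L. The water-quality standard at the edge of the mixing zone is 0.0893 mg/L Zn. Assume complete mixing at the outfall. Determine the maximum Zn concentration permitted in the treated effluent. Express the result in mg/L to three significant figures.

2700 L/s = 2.7 m³/s.
18 µg/L = 0.018 mg/L.
Mass balance: 0.0893·3.19 = 0.49·Cₑ + 2.7·0.018.
Cₑ = (0.2849 − 0.0486) / 0.49 = 0.4822 mg/L.

0.482 mg/L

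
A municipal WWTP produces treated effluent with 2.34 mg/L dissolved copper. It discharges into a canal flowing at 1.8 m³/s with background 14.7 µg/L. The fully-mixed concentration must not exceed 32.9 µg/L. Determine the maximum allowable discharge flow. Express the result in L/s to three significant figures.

14.7 µg/L = 0.0147 mg/L.
32.9 µg/L = 0.0329 mg/L.
Mass balance at complete mixing: C_std·(Q_w + Q_r) = Q_w·C_e + Q_r·C_b.
Rearranging, Q_w = Q_r·(C_std − C_b)/(C_e − C_std) = 1.8·(0.0329 − 0.0147) / (2.34 − 0.0329) = 0.0142 m³/s.
= 14.2 L/s.

14.2 L/s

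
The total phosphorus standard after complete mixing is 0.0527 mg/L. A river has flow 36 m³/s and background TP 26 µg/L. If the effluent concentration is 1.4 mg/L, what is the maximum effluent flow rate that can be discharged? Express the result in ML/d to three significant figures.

26 µg/L = 0.026 mg/L.
Mass balance at complete mixing: C_std·(Q_w + Q_r) = Q_w·C_e + Q_r·C_b.
Rearranging, Q_w = Q_r·(C_std − C_b)/(C_e − C_std) = 36·(0.0527 − 0.026) / (1.4 − 0.0527) = 0.7134 m³/s.
= 61.64 ML/d.

61.6 ML/d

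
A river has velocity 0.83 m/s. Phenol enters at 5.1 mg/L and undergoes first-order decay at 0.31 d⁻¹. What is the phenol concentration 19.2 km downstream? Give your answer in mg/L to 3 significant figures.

4.69 mg/L

Travel time t = 19.2 km / 0.83 m/s = 1.92e+04/0.83 = 2.313e+04 s = 0.2677 d.
First-order decay: C = 5.1·exp(−0.31·0.2677) = 5.1·0.9204 = 4.694 mg/L.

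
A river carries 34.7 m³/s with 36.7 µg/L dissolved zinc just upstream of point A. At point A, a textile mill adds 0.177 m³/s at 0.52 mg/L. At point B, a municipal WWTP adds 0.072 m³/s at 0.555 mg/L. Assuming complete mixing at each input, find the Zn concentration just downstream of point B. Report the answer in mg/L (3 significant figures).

0.0402 mg/L

36.7 µg/L = 0.0367 mg/L.
After input A: C = (34.7·0.0367 + 0.177·0.52) / 34.88 = 0.03915 mg/L.
After input B: C = (34.88·0.03915 + 0.072·0.555) / 34.95 = 0.04022 mg/L.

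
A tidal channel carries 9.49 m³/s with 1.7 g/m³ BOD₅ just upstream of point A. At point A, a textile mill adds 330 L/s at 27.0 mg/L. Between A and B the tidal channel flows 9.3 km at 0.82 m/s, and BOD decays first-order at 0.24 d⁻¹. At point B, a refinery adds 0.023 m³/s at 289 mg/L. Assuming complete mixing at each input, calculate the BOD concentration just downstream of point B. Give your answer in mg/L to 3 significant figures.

330 L/s = 0.33 m³/s.
After input A: C = (9.49·1.7 + 0.33·27) / 9.82 = 2.55 mg/L.
Over the 9.3 km reach to input B (t = 1.134e+04 s = 0.1313 d), decay gives C = 2.55·exp(−0.24·0.1313) = 2.471 mg/L.
After input B: C = (9.82·2.471 + 0.023·289) / 9.843 = 3.141 mg/L.

3.14 mg/L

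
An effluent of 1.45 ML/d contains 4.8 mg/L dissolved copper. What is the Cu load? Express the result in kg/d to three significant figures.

6.96 kg/d

1.45 ML/d = 0.01678 m³/s.
Mass flux = Q·C = 0.01678 m³/s × 4.8 g/m³ = 0.08056 g/s.
= 0.08056 g/s × 86.4 = 6.96 kg/d.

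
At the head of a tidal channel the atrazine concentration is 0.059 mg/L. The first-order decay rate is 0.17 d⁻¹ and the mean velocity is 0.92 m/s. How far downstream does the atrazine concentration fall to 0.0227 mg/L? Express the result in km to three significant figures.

From C = C₀·e^(−kt), t = ln(C₀/C)/k = ln(0.059/0.0227)/0.17 = 0.9552/0.17 = 5.619 d.
Distance = v·t = 0.92 m/s × 4.855e+05 s = 4.466e+05 m = 446.6 km.

447 km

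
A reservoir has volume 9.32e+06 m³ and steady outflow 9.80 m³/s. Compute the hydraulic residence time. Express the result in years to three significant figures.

0.0301 yr

Q = 9.80 m³/s × 3.156e+07 s/yr = 3.093e+08 m³/yr.
Hydraulic residence time τ = V/Q = 9.32e+06/3.093e+08 = 0.03014 yr.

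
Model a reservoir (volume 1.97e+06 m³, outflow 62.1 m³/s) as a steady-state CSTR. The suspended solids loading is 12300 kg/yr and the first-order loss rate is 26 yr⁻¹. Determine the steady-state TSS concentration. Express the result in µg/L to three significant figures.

Outflow Q = 62.1 m³/s × 3.156e+07 s/yr = 1.96e+09 m³/yr.
Steady-state CSTR mass balance: W = Q·C + k·V·C, so C = W/(Q + kV).
Q + kV = 1.96e+09 + 26·1.97e+06 = 2.011e+09 m³/yr.
C = 12300/2.011e+09 = 6.117e-06 kg/m³ = 0.006117 mg/L = 6.117 µg/L.

6.12 µg/L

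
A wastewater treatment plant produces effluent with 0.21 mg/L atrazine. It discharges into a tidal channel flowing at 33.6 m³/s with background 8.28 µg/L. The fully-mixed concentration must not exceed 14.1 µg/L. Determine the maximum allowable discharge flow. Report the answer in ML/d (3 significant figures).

86.2 ML/d

8.28 µg/L = 0.00828 mg/L.
14.1 µg/L = 0.0141 mg/L.
Mass balance at complete mixing: C_std·(Q_w + Q_r) = Q_w·C_e + Q_r·C_b.
Rearranging, Q_w = Q_r·(C_std − C_b)/(C_e − C_std) = 33.6·(0.0141 − 0.00828) / (0.21 − 0.0141) = 0.9982 m³/s.
= 86.25 ML/d.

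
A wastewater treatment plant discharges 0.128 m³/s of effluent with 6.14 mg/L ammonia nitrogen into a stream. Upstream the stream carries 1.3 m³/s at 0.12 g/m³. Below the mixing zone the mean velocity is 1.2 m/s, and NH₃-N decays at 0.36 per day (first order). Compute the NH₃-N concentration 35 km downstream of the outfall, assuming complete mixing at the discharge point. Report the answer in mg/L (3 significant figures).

After complete mixing, C₀ = (0.128·6.14 + 1.3·0.12) / 1.428 = 0.6596 mg/L.
Travel time t = 3.5e+04 m / 1.2 m/s = 2.917e+04 s = 0.3376 d.
C = 0.6596·exp(−0.36·0.3376) = 0.6596·0.8856 = 0.5841 mg/L.

0.584 mg/L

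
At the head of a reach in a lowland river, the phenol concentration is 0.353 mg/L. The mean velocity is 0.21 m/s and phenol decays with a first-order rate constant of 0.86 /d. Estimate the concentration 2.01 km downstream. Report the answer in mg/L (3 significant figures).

Travel time t = 2.01 km / 0.21 m/s = 2010/0.21 = 9571 s = 0.1108 d.
First-order decay: C = 0.353·exp(−0.86·0.1108) = 0.353·0.9091 = 0.3209 mg/L.

0.321 mg/L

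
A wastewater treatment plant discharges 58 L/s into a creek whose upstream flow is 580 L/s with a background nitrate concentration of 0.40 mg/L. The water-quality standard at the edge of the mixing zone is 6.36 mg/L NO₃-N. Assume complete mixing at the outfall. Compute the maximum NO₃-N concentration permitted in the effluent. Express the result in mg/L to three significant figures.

58 L/s = 0.058 m³/s.
580 L/s = 0.58 m³/s.
Mass balance: 6.36·0.638 = 0.058·Cₑ + 0.58·0.4.
Cₑ = (4.058 − 0.232) / 0.058 = 65.96 mg/L.

66.0 mg/L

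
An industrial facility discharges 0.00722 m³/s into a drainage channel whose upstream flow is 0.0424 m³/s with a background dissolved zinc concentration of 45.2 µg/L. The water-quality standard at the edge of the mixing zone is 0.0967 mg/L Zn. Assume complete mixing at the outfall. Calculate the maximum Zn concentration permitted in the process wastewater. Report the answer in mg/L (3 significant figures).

0.399 mg/L

45.2 µg/L = 0.0452 mg/L.
Mass balance: 0.0967·0.04962 = 0.00722·Cₑ + 0.0424·0.0452.
Cₑ = (0.004798 − 0.001916) / 0.00722 = 0.3991 mg/L.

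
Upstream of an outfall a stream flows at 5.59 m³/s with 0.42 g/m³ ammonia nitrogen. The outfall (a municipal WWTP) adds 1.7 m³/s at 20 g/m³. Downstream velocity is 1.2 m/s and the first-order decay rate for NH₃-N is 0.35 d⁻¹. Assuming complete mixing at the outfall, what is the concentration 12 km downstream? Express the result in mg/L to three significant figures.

After complete mixing, C₀ = (1.7·20 + 5.59·0.42) / 7.29 = 4.986 mg/L.
Travel time t = 1.2e+04 m / 1.2 m/s = 1e+04 s = 0.1157 d.
C = 4.986·exp(−0.35·0.1157) = 4.986·0.9603 = 4.788 mg/L.

4.79 mg/L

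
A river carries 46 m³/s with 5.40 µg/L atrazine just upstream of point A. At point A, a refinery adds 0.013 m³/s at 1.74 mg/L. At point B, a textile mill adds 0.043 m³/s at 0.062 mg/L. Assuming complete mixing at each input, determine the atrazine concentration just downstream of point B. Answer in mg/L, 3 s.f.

0.00594 mg/L

5.40 µg/L = 0.0054 mg/L.
After input A: C = (46·0.0054 + 0.013·1.74) / 46.01 = 0.00589 mg/L.
After input B: C = (46.01·0.00589 + 0.043·0.062) / 46.06 = 0.005942 mg/L.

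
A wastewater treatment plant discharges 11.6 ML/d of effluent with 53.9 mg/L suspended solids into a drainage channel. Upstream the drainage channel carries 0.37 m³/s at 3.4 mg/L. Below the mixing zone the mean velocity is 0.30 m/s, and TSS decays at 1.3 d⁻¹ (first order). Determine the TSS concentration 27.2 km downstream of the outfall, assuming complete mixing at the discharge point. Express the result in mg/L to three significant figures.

4.31 mg/L

11.6 ML/d = 0.1343 m³/s.
After complete mixing, C₀ = (0.1343·53.9 + 0.37·3.4) / 0.5043 = 16.85 mg/L.
Travel time t = 2.72e+04 m / 0.30 m/s = 9.067e+04 s = 1.049 d.
C = 16.85·exp(−1.3·1.049) = 16.85·0.2556 = 4.306 mg/L.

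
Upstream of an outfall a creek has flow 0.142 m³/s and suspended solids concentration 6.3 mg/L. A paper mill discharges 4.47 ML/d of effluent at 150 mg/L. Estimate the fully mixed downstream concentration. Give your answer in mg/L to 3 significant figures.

44.7 mg/L

4.47 ML/d = 0.05174 m³/s.
By mass balance at complete mixing, C = (0.05174·150 + 0.142·6.3) / (0.05174 + 0.142) = 8.655/0.1937 = 44.67 mg/L.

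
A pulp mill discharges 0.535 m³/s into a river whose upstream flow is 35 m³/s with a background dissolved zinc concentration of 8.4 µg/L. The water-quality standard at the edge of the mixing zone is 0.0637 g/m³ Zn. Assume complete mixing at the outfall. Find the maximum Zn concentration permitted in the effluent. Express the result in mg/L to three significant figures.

8.4 µg/L = 0.0084 mg/L.
Mass balance: 0.0637·35.53 = 0.535·Cₑ + 35·0.0084.
Cₑ = (2.264 − 0.294) / 0.535 = 3.681 mg/L.

3.68 mg/L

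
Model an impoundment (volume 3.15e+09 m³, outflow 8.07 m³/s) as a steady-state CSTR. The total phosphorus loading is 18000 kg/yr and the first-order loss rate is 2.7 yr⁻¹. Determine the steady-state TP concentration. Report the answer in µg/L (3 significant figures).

2.05 µg/L

Outflow Q = 8.07 m³/s × 3.156e+07 s/yr = 2.547e+08 m³/yr.
Steady-state CSTR mass balance: W = Q·C + k·V·C, so C = W/(Q + kV).
Q + kV = 2.547e+08 + 2.7·3.15e+09 = 8.76e+09 m³/yr.
C = 18000/8.76e+09 = 2.055e-06 kg/m³ = 0.002055 mg/L = 2.055 µg/L.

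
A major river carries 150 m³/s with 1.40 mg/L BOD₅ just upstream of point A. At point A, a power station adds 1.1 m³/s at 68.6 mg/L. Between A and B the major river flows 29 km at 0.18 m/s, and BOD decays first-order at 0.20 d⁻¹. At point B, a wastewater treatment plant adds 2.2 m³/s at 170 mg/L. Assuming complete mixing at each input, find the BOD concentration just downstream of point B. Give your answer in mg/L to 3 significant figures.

After input A: C = (150·1.4 + 1.1·68.6) / 151.1 = 1.889 mg/L.
Over the 29 km reach to input B (t = 1.611e+05 s = 1.865 d), decay gives C = 1.889·exp(−0.20·1.865) = 1.301 mg/L.
After input B: C = (151.1·1.301 + 2.2·170) / 153.3 = 3.722 mg/L.

3.72 mg/L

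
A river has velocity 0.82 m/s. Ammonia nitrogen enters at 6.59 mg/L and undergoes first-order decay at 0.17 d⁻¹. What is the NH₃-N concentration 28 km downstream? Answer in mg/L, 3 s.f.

Travel time t = 28 km / 0.82 m/s = 2.8e+04/0.82 = 3.415e+04 s = 0.3952 d.
First-order decay: C = 6.59·exp(−0.17·0.3952) = 6.59·0.935 = 6.162 mg/L.

6.16 mg/L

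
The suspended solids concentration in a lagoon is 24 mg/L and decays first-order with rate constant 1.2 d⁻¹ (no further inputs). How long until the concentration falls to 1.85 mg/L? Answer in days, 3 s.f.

2.14 d

t = ln(C₀/C)/k = ln(24/1.85)/1.2 = 2.563/1.2 = 2.136 d.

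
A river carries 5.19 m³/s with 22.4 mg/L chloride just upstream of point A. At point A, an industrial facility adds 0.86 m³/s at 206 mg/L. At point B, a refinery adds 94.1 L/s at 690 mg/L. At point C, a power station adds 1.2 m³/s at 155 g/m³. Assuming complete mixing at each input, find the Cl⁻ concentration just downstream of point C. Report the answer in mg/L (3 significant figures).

After input A: C = (5.19·22.4 + 0.86·206) / 6.05 = 48.5 mg/L.
94.1 L/s = 0.0941 m³/s.
After input B: C = (6.05·48.5 + 0.0941·690) / 6.144 = 58.32 mg/L.
After input C: C = (6.144·58.32 + 1.2·155) / 7.344 = 74.12 mg/L.

74.1 mg/L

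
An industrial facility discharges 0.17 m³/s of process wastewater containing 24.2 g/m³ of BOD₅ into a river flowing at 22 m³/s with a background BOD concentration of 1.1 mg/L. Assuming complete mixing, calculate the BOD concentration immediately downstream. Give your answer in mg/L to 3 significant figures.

1.28 mg/L

Conservation of mass across the mixing zone: C = (0.17·24.2 + 22·1.1) / (0.17 + 22) = 28.31/22.17 = 1.277 mg/L.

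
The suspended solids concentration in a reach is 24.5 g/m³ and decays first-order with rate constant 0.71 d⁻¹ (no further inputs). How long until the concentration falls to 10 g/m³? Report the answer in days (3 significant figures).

1.26 d

t = ln(C₀/C)/k = ln(24.5/10)/0.71 = 0.8961/0.71 = 1.262 d.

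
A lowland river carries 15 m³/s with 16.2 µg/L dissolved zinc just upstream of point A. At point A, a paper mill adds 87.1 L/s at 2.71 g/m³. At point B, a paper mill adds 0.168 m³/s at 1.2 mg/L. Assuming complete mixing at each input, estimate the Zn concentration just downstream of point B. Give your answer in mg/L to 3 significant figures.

0.0446 mg/L

16.2 µg/L = 0.0162 mg/L.
87.1 L/s = 0.0871 m³/s.
After input A: C = (15·0.0162 + 0.0871·2.71) / 15.09 = 0.03175 mg/L.
After input B: C = (15.09·0.03175 + 0.168·1.2) / 15.26 = 0.04462 mg/L.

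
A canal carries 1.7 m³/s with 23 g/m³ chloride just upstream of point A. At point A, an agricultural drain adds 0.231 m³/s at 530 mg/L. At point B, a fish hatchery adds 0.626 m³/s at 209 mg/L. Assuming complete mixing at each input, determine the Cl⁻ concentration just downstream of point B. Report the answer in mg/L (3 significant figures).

114 mg/L

After input A: C = (1.7·23 + 0.231·530) / 1.931 = 83.65 mg/L.
After input B: C = (1.931·83.65 + 0.626·209) / 2.557 = 114.3 mg/L.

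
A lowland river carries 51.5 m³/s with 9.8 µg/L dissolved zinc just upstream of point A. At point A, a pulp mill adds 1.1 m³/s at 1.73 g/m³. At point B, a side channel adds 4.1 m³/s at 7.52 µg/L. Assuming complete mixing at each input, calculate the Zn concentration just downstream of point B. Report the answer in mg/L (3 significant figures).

9.8 µg/L = 0.0098 mg/L.
After input A: C = (51.5·0.0098 + 1.1·1.73) / 52.6 = 0.04577 mg/L.
7.52 µg/L = 0.00752 mg/L.
After input B: C = (52.6·0.04577 + 4.1·0.00752) / 56.7 = 0.04301 mg/L.

0.0430 mg/L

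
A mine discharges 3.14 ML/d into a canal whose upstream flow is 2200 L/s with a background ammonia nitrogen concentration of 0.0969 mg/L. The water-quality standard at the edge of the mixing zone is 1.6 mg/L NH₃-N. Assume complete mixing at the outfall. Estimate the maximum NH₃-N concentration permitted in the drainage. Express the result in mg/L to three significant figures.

92.6 mg/L

3.14 ML/d = 0.03634 m³/s.
2200 L/s = 2.2 m³/s.
Mass balance: 1.6·2.236 = 0.03634·Cₑ + 2.2·0.0969.
Cₑ = (3.578 − 0.2132) / 0.03634 = 92.59 mg/L.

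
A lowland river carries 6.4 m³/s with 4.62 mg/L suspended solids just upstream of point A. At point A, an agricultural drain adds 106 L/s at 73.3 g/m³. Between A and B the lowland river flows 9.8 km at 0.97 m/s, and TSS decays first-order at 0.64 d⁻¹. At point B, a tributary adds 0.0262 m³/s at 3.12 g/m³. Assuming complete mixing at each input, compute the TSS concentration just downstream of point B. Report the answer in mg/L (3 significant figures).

106 L/s = 0.106 m³/s.
After input A: C = (6.4·4.62 + 0.106·73.3) / 6.506 = 5.739 mg/L.
Over the 9.8 km reach to input B (t = 1.01e+04 s = 0.1169 d), decay gives C = 5.739·exp(−0.64·0.1169) = 5.325 mg/L.
After input B: C = (6.506·5.325 + 0.0262·3.12) / 6.532 = 5.316 mg/L.

5.32 mg/L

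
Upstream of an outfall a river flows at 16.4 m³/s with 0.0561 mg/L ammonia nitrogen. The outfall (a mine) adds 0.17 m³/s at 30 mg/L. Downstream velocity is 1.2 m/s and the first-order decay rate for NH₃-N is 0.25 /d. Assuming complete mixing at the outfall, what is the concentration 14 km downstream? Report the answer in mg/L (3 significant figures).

After complete mixing, C₀ = (0.17·30 + 16.4·0.0561) / 16.57 = 0.3633 mg/L.
Travel time t = 1.4e+04 m / 1.2 m/s = 1.167e+04 s = 0.135 d.
C = 0.3633·exp(−0.25·0.135) = 0.3633·0.9668 = 0.3512 mg/L.

0.351 mg/L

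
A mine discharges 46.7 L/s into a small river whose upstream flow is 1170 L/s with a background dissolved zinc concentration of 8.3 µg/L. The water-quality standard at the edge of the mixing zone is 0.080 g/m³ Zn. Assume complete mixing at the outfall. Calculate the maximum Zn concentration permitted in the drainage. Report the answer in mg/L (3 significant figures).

1.88 mg/L

46.7 L/s = 0.0467 m³/s.
1170 L/s = 1.17 m³/s.
8.3 µg/L = 0.0083 mg/L.
Mass balance: 0.08·1.217 = 0.0467·Cₑ + 1.17·0.0083.
Cₑ = (0.09734 − 0.009711) / 0.0467 = 1.876 mg/L.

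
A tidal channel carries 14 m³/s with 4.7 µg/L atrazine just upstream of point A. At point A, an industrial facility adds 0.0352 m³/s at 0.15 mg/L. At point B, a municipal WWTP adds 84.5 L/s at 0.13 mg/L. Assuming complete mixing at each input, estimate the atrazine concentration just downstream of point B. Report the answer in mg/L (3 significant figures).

0.00581 mg/L

4.7 µg/L = 0.0047 mg/L.
After input A: C = (14·0.0047 + 0.0352·0.15) / 14.04 = 0.005064 mg/L.
84.5 L/s = 0.0845 m³/s.
After input B: C = (14.04·0.005064 + 0.0845·0.13) / 14.12 = 0.005812 mg/L.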